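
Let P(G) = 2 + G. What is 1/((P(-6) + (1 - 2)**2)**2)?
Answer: 1/9 ≈ 0.11111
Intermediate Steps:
1/((P(-6) + (1 - 2)**2)**2) = 1/(((2 - 6) + (1 - 2)**2)**2) = 1/((-4 + (-1)**2)**2) = 1/((-4 + 1)**2) = 1/((-3)**2) = 1/9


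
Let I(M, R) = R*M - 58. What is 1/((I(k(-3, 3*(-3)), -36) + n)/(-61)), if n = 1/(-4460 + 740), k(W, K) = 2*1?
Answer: 226920/483601 ≈ 0.46923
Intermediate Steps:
k(W, K) = 2
n = -1/3720 (n = 1/(-3720) = -1/3720 ≈ -0.00026882)
I(M, R) = -58 + M*R (I(M, R) = M*R - 58 = -58 + M*R)
1/((I(k(-3, 3*(-3)), -36) + n)/(-61)) = 1/(((-58 + 2*(-36)) - 1/3720)/(-61)) = 1/(((-58 - 72) - 1/3720)*(-1/61)) = 1/((-130 - 1/3720)*(-1/61)) = 1/(-483601/3720*(-1/61)) = 1/(483601/226920) = 226920/483601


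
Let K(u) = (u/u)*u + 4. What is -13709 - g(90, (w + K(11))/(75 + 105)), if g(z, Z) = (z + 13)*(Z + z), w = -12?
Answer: -1378843/60 ≈ -22981.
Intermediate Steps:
K(u) = 4 + u (K(u) = 1*u + 4 = u + 4 = 4 + u)
g(z, Z) = (13 + z)*(Z + z)
-13709 - g(90, (w + K(11))/(75 + 105)) = -13709 - (90² + 13*((-12 + (4 + 11))/(75 + 105)) + 13*90 + ((-12 + (4 + 11))/(75 + 105))*90) = -13709 - (8100 + 13*((-12 + 15)/180) + 1170 + ((-12 + 15)/180)*90) = -13709 - (8100 + 13*(3*(1/180)) + 1170 + (3*(1/180))*90) = -13709 - (8100 + 13*(1/60) + 1170 + (1/60)*90) = -13709 - (8100 + 13/60 + 1170 + 3/2) = -13709 - 1*556303/60 = -13709 - 556303/60 = -1378843/60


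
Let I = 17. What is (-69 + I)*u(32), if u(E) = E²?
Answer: -53248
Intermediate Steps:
(-69 + I)*u(32) = (-69 + 17)*32² = -52*1024 = -53248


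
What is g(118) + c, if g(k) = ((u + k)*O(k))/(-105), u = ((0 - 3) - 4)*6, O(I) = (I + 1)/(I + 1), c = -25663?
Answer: -2694691/105 ≈ -25664.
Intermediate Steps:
O(I) = 1 (O(I) = (1 + I)/(1 + I) = 1)
u = -42 (u = (-3 - 4)*6 = -7*6 = -42)
g(k) = 2/5 - k/105 (g(k) = ((-42 + k)*1)/(-105) = (-42 + k)*(-1/105) = 2/5 - k/105)
g(118) + c = (2/5 - 1/105*118) - 25663 = (2/5 - 118/105) - 25663 = -76/105 - 25663 = -2694691/105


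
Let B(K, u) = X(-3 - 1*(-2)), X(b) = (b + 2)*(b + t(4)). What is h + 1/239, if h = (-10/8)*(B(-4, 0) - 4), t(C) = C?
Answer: 1199/956 ≈ 1.2542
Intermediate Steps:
X(b) = (2 + b)*(4 + b) (X(b) = (b + 2)*(b + 4) = (2 + b)*(4 + b))
B(K, u) = 3 (B(K, u) = 8 + (-3 - 1*(-2))**2 + 6*(-3 - 1*(-2)) = 8 + (-3 + 2)**2 + 6*(-3 + 2) = 8 + (-1)**2 + 6*(-1) = 8 + 1 - 6 = 3)
h = 5/4 (h = (-10/8)*(3 - 4) = -10*1/8*(-1) = -5/4*(-1) = 5/4 ≈ 1.2500)
h + 1/239 = 5/4 + 1/239 = 1199/956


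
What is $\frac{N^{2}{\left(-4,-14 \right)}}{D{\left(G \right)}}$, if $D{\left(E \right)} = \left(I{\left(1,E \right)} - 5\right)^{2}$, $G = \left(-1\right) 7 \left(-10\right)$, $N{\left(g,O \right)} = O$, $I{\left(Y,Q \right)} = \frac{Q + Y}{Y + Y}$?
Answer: $\frac{784}{3721} \approx 0.2107$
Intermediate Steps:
$I{\left(Y,Q \right)} = \frac{Q + Y}{2 Y}$
$G = 70$ ($G = \left(-7\right) \left(-10\right) = 70$)
$D{\left(E \right)} = \left(- \frac{9}{2} + \frac{E}{2}\right)^{2}$ ($D{\left(E \right)} = \left(\frac{E + 1}{2 \cdot 1} - 5\right)^{2} = \left(\frac{1}{2} \cdot 1 \left(1 + E\right) - 5\right)^{2} = \left(\left(\frac{1}{2} + \frac{E}{2}\right) - 5\right)^{2} = \left(- \frac{9}{2} + \frac{E}{2}\right)^{2}$)
$\frac{N^{2}{\left(-4,-14 \right)}}{D{\left(G \right)}} = \frac{\left(-14\right)^{2}}{\frac{1}{4} \left(-9 + 70\right)^{2}} = \frac{196}{\frac{1}{4} \cdot 61^{2}} = \frac{196}{\frac{1}{4} \cdot 3721} = \frac{196}{\frac{3721}{4}} = 196 \cdot \frac{4}{3721} = \frac{784}{3721}$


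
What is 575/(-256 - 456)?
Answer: -575/712 ≈ -0.80758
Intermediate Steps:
575/(-256 - 456) = 575/(-712) = 575*(-1/712) = -575/712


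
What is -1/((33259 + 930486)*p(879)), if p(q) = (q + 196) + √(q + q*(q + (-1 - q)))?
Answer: -1/1036025875 ≈ -9.6523e-10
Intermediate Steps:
p(q) = 196 + q (p(q) = (196 + q) + √(q + q*(-1)) = (196 + q) + √(q - q) = (196 + q) + √0 = (196 + q) + 0 = 196 + q)
-1/((33259 + 930486)*p(879)) = -1/((33259 + 930486)*(196 + 879)) = -1/(963745*1075) = -1*1/1036025875 = -1/1036025875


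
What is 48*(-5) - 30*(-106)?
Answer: 2940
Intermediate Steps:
48*(-5) - 30*(-106) = -240 + 3180 = 2940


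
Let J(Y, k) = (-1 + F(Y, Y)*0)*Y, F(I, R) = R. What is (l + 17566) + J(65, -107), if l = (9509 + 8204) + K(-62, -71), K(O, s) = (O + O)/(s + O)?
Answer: 4683586/133 ≈ 35215.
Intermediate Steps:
K(O, s) = 2*O/(O + s) (K(O, s) = (2*O)/(O + s) = 2*O/(O + s))
J(Y, k) = -Y (J(Y, k) = (-1 + Y*0)*Y = (-1 + 0)*Y = -Y)
l = 2355953/133 (l = (9509 + 8204) + 2*(-62)/(-62 - 71) = 17713 + 2*(-62)/(-133) = 17713 + 2*(-62)*(-1/133) = 17713 + 124/133 = 2355953/133 ≈ 17714.)
(l + 17566) + J(65, -107) = (2355953/133 + 17566) - 1*65 = 4692231/133 - 65 = 4683586/133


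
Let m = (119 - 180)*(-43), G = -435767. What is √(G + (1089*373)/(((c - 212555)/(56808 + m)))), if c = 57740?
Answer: 2*I*√393935204969105/51605 ≈ 769.22*I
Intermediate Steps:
m = 2623 (m = -61*(-43) = 2623)
√(G + (1089*373)/(((c - 212555)/(56808 + m)))) = √(-435767 + (1089*373)/(((57740 - 212555)/(56808 + 2623)))) = √(-435767 + 406197/((-154815/59431))) = √(-435767 + 406197/((-154815*1/59431))) = √(-435767 + 406197/(-154815/59431)) = √(-435767 + 406197*(-59431/154815)) = √(-435767 - 8046897969/51605) = √(-30534654004/51605) = 2*I*√393935204969105/51605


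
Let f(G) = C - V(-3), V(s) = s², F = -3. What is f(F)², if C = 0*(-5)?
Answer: 81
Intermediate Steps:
C = 0
f(G) = -9 (f(G) = 0 - 1*(-3)² = 0 - 1*9 = 0 - 9 = -9)
f(F)² = (-9)² = 81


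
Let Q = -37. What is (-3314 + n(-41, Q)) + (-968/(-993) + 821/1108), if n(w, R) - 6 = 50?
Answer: -3582707155/1100244 ≈ -3256.3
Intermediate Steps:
n(w, R) = 56 (n(w, R) = 6 + 50 = 56)
(-3314 + n(-41, Q)) + (-968/(-993) + 821/1108) = (-3314 + 56) + (-968/(-993) + 821/1108) = -3258 + (-968*(-1/993) + 821*(1/1108)) = -3258 + (968/993 + 821/1108) = -3258 + 1887797/1100244 = -3582707155/1100244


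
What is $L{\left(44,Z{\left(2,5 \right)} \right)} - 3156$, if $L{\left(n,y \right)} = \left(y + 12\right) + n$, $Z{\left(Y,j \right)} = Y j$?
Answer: $-3090$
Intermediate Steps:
$L{\left(n,y \right)} = 12 + n + y$ ($L{\left(n,y \right)} = \left(12 + y\right) + n = 12 + n + y$)
$L{\left(44,Z{\left(2,5 \right)} \right)} - 3156 = \left(12 + 44 + 2 \cdot 5\right) - 3156 = \left(12 + 44 + 10\right) - 3156 = 66 - 3156 = -3090$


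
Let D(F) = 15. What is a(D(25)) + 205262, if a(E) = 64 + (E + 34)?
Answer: 205375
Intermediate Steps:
a(E) = 98 + E (a(E) = 64 + (34 + E) = 98 + E)
a(D(25)) + 205262 = (98 + 15) + 205262 = 113 + 205262 = 205375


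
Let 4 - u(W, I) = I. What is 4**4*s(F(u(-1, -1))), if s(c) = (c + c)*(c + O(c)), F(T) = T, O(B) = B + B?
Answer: 38400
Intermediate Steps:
u(W, I) = 4 - I
O(B) = 2*B
s(c) = 6*c**2 (s(c) = (c + c)*(c + 2*c) = (2*c)*(3*c) = 6*c**2)
4**4*s(F(u(-1, -1))) = 4**4*(6*(4 - 1*(-1))**2) = 256*(6*(4 + 1)**2) = 256*(6*5**2) = 256*(6*25) = 256*150 = 38400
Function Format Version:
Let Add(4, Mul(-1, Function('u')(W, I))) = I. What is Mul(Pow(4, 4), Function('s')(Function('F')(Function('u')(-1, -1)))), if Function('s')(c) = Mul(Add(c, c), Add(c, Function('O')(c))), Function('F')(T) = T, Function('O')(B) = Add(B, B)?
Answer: 38400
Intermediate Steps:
Function('u')(W, I) = Add(4, Mul(-1, I))
Function('O')(B) = Mul(2, B)
Function('s')(c) = Mul(6, Pow(c, 2)) (Function('s')(c) = Mul(Add(c, c), Add(c, Mul(2, c))) = Mul(Mul(2, c), Mul(3, c)) = Mul(6, Pow(c, 2)))
Mul(Pow(4, 4), Function('s')(Function('F')(Function('u')(-1, -1)))) = Mul(Pow(4, 4), Mul(6, Pow(Add(4, Mul(-1, -1)), 2))) = Mul(256, Mul(6, Pow(Add(4, 1), 2))) = Mul(256, Mul(6, Pow(5, 2))) = Mul(256, Mul(6, 25)) = Mul(256, 150) = 38400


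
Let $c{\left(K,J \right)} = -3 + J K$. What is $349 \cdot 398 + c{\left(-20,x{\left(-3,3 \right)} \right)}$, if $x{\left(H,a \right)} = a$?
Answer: $138839$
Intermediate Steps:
$349 \cdot 398 + c{\left(-20,x{\left(-3,3 \right)} \right)} = 349 \cdot 398 + \left(-3 + 3 \left(-20\right)\right) = 138902 - 63 = 138839$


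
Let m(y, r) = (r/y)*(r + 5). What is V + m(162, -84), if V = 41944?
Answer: 1133594/27 ≈ 41985.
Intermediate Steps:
m(y, r) = r*(5 + r)/y (m(y, r) = (r/y)*(5 + r) = r*(5 + r)/y)
V + m(162, -84) = 41944 - 84*(5 - 84)/162 = 41944 - 84*1/162*(-79) = 41944 + 1106/27 = 1133594/27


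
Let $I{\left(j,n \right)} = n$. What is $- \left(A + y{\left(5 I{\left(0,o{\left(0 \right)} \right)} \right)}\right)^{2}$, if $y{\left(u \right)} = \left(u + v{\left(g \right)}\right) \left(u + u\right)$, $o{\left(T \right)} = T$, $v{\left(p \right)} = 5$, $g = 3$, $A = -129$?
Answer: $-16641$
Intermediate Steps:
$y{\left(u \right)} = 2 u \left(5 + u\right)$ ($y{\left(u \right)} = \left(u + 5\right) \left(u + u\right) = \left(5 + u\right) 2 u = 2 u \left(5 + u\right)$)
$- \left(A + y{\left(5 I{\left(0,o{\left(0 \right)} \right)} \right)}\right)^{2} = - \left(-129 + 2 \cdot 5 \cdot 0 \left(5 + 5 \cdot 0\right)\right)^{2} = - \left(-129 + 2 \cdot 0 \left(5 + 0\right)\right)^{2} = - \left(-129 + 2 \cdot 0 \cdot 5\right)^{2} = - \left(-129 + 0\right)^{2} = - \left(-129\right)^{2} = \left(-1\right) 16641 = -16641$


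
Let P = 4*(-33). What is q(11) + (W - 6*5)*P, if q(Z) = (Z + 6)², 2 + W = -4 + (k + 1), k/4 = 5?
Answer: 2269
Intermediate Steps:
k = 20 (k = 4*5 = 20)
P = -132
W = 15 (W = -2 + (-4 + (20 + 1)) = -2 + (-4 + 21) = -2 + 17 = 15)
q(Z) = (6 + Z)²
q(11) + (W - 6*5)*P = (6 + 11)² + (15 - 6*5)*(-132) = 17² + (15 - 30)*(-132) = 289 - 15*(-132) = 289 + 1980 = 2269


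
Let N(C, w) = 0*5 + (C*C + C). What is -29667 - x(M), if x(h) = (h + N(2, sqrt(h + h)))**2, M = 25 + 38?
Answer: -34428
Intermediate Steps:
N(C, w) = C + C**2 (N(C, w) = 0 + (C**2 + C) = 0 + (C + C**2) = C + C**2)
M = 63
x(h) = (6 + h)**2 (x(h) = (h + 2*(1 + 2))**2 = (h + 2*3)**2 = (h + 6)**2 = (6 + h)**2)
-29667 - x(M) = -29667 - (6 + 63)**2 = -29667 - 1*69**2 = -29667 - 1*4761 = -29667 - 4761 = -34428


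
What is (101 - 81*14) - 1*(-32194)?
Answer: 31161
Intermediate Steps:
(101 - 81*14) - 1*(-32194) = (101 - 1134) + 32194 = -1033 + 32194 = 31161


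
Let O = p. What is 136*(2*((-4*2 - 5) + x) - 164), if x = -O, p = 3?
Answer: -26656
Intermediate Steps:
O = 3
x = -3 (x = -1*3 = -3)
136*(2*((-4*2 - 5) + x) - 164) = 136*(2*((-4*2 - 5) - 3) - 164) = 136*(2*((-8 - 5) - 3) - 164) = 136*(2*(-13 - 3) - 164) = 136*(2*(-16) - 164) = 136*(-32 - 164) = 136*(-196) = -26656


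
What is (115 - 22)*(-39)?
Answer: -3627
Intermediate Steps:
(115 - 22)*(-39) = 93*(-39) = -3627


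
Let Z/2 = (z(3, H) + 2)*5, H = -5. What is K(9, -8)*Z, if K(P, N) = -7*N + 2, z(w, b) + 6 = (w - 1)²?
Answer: 0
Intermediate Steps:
z(w, b) = -6 + (-1 + w)² (z(w, b) = -6 + (w - 1)² = -6 + (-1 + w)²)
Z = 0 (Z = 2*(((-6 + (-1 + 3)²) + 2)*5) = 2*(((-6 + 2²) + 2)*5) = 2*(((-6 + 4) + 2)*5) = 2*((-2 + 2)*5) = 2*(0*5) = 2*0 = 0)
K(P, N) = 2 - 7*N
K(9, -8)*Z = (2 - 7*(-8))*0 = (2 + 56)*0 = 58*0 = 0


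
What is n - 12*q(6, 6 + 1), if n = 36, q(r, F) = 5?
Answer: -24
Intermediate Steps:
n - 12*q(6, 6 + 1) = 36 - 12*5 = 36 - 60 = -24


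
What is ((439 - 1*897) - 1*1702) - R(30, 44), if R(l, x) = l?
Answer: -2190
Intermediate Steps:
((439 - 1*897) - 1*1702) - R(30, 44) = ((439 - 1*897) - 1*1702) - 1*30 = ((439 - 897) - 1702) - 30 = (-458 - 1702) - 30 = -2160 - 30 = -2190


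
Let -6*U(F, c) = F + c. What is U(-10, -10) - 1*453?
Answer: -1349/3 ≈ -449.67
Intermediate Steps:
U(F, c) = -F/6 - c/6 (U(F, c) = -(F + c)/6 = -F/6 - c/6)
U(-10, -10) - 1*453 = (-1/6*(-10) - 1/6*(-10)) - 1*453 = (5/3 + 5/3) - 453 = 10/3 - 453 = -1349/3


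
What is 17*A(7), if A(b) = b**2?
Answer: 833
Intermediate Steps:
17*A(7) = 17*7**2 = 17*49 = 833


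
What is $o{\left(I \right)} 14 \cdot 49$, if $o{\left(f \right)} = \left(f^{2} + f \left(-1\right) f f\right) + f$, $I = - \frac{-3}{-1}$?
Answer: $22638$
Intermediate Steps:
$I = -3$ ($I = - \left(-3\right) \left(-1\right) = \left(-1\right) 3 = -3$)
$o{\left(f \right)} = f + f^{2} - f^{3}$ ($o{\left(f \right)} = \left(f^{2} + - f f f\right) + f = \left(f^{2} + - f^{2} f\right) + f = \left(f^{2} - f^{3}\right) + f = f + f^{2} - f^{3}$)
$o{\left(I \right)} 14 \cdot 49 = - 3 \left(1 - 3 - \left(-3\right)^{2}\right) 14 \cdot 49 = - 3 \left(1 - 3 - 9\right) 14 \cdot 49 = \left(-3\right) \left(-11\right) 14 \cdot 49 = 33 \cdot 14 \cdot 49 = 462 \cdot 49 = 22638$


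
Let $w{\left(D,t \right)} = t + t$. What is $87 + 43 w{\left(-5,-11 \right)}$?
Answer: $-859$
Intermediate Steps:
$w{\left(D,t \right)} = 2 t$
$87 + 43 w{\left(-5,-11 \right)} = 87 + 43 \cdot 2 \left(-11\right) = 87 + 43 \left(-22\right) = 87 - 946 = -859$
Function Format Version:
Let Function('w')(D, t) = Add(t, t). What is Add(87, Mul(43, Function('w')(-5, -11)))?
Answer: -859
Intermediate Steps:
Function('w')(D, t) = Mul(2, t)
Add(87, Mul(43, Function('w')(-5, -11))) = Add(87, Mul(43, Mul(2, -11))) = Add(87, Mul(43, -22)) = Add(87, -946) = -859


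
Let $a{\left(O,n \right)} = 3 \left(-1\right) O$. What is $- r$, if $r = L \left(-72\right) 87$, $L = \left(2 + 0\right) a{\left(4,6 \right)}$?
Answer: $-150336$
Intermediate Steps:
$a{\left(O,n \right)} = - 3 O$
$L = -24$ ($L = \left(2 + 0\right) \left(\left(-3\right) 4\right) = 2 \left(-12\right) = -24$)
$r = 150336$ ($r = \left(-24\right) \left(-72\right) 87 = 1728 \cdot 87 = 150336$)
$- r = \left(-1\right) 150336 = -150336$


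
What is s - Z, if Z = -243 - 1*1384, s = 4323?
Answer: 5950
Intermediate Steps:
Z = -1627 (Z = -243 - 1384 = -1627)
s - Z = 4323 - 1*(-1627) = 4323 + 1627 = 5950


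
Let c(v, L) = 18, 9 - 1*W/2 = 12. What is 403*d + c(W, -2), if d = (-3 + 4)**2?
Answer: 421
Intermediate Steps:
W = -6 (W = 18 - 2*12 = 18 - 24 = -6)
d = 1 (d = 1**2 = 1)
403*d + c(W, -2) = 403*1 + 18 = 403 + 18 = 421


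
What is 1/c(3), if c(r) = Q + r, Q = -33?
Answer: -1/30 ≈ -0.033333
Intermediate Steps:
c(r) = -33 + r
1/c(3) = 1/(-33 + 3) = 1/(-30) = -1/30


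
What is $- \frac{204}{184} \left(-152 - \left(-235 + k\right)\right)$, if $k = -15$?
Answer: $- \frac{2499}{23} \approx -108.65$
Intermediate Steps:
$- \frac{204}{184} \left(-152 - \left(-235 + k\right)\right) = - \frac{204}{184} \left(-152 + \left(235 - -15\right)\right) = \left(-204\right) \frac{1}{184} \left(-152 + \left(235 + 15\right)\right) = - \frac{51 \left(-152 + 250\right)}{46} = \left(- \frac{51}{46}\right) 98 = - \frac{2499}{23}$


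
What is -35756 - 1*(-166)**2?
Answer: -63312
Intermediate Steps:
-35756 - 1*(-166)**2 = -35756 - 1*27556 = -35756 - 27556 = -63312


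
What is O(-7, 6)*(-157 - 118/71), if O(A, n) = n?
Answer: -67590/71 ≈ -951.97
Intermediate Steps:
O(-7, 6)*(-157 - 118/71) = 6*(-157 - 118/71) = 6*(-11265/71) = -67590/71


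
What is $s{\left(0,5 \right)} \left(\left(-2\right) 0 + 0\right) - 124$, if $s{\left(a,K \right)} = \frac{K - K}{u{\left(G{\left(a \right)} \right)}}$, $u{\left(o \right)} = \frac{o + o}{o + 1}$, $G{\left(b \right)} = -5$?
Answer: $-124$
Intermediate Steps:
$u{\left(o \right)} = \frac{2 o}{1 + o}$
$s{\left(a,K \right)} = 0$ ($s{\left(a,K \right)} = \frac{K - K}{2 \left(-5\right) \frac{1}{1 - 5}} = \frac{0}{2 \left(-5\right) \frac{1}{-4}} = \frac{0}{2 \left(-5\right) \left(- \frac{1}{4}\right)} = \frac{0}{\frac{5}{2}} = 0 \cdot \frac{2}{5} = 0$)
$s{\left(0,5 \right)} \left(\left(-2\right) 0 + 0\right) - 124 = 0 \left(\left(-2\right) 0 + 0\right) - 124 = 0 \left(0 + 0\right) - 124 = 0 \cdot 0 - 124 = 0 - 124 = -124$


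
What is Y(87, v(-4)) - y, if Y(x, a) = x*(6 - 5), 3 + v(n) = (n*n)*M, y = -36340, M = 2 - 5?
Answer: 36427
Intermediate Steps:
M = -3
v(n) = -3 - 3*n² (v(n) = -3 + (n*n)*(-3) = -3 + n²*(-3) = -3 - 3*n²)
Y(x, a) = x (Y(x, a) = x*1 = x)
Y(87, v(-4)) - y = 87 - 1*(-36340) = 87 + 36340 = 36427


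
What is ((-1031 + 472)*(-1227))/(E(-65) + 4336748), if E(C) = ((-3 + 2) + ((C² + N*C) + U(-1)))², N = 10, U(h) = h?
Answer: 685893/17103077 ≈ 0.040103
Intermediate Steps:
E(C) = (-2 + C² + 10*C)² (E(C) = ((-3 + 2) + ((C² + 10*C) - 1))² = (-1 + (-1 + C² + 10*C))² = (-2 + C² + 10*C)²)
((-1031 + 472)*(-1227))/(E(-65) + 4336748) = ((-1031 + 472)*(-1227))/((-2 + (-65)² + 10*(-65))² + 4336748) = (-559*(-1227))/((-2 + 4225 - 650)² + 4336748) = 685893/(3573² + 4336748) = 685893/(12766329 + 4336748) = 685893/17103077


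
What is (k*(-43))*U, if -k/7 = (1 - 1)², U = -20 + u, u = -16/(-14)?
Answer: 0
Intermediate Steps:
u = 8/7 (u = -16*(-1/14) = 8/7 ≈ 1.1429)
U = -132/7 (U = -20 + 8/7 = -132/7 ≈ -18.857)
k = 0 (k = -7*(1 - 1)² = -7*0² = -7*0 = 0)
(k*(-43))*U = (0*(-43))*(-132/7) = 0*(-132/7) = 0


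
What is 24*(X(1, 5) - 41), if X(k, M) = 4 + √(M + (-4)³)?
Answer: -888 + 24*I*√59 ≈ -888.0 + 184.35*I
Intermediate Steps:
X(k, M) = 4 + √(-64 + M) (X(k, M) = 4 + √(M - 64) = 4 + √(-64 + M))
24*(X(1, 5) - 41) = 24*((4 + √(-64 + 5)) - 41) = 24*((4 + √(-59)) - 41) = 24*((4 + I*√59) - 41) = 24*(-37 + I*√59) = -888 + 24*I*√59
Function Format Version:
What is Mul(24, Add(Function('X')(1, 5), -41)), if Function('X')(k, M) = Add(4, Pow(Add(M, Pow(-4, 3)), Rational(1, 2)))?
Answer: Add(-888, Mul(24, I, Pow(59, Rational(1, 2)))) ≈ Add(-888.00, Mul(184.35, I))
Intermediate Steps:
Function('X')(k, M) = Add(4, Pow(Add(-64, M), Rational(1, 2))) (Function('X')(k, M) = Add(4, Pow(Add(M, -64), Rational(1, 2))) = Add(4, Pow(Add(-64, M), Rational(1, 2))))
Mul(24, Add(Function('X')(1, 5), -41)) = Mul(24, Add(Add(4, Pow(Add(-64, 5), Rational(1, 2))), -41)) = Mul(24, Add(Add(4, Pow(-59, Rational(1, 2))), -41)) = Mul(24, Add(Add(4, Mul(I, Pow(59, Rational(1, 2)))), -41)) = Mul(24, Add(-37, Mul(I, Pow(59, Rational(1, 2))))) = Add(-888, Mul(24, I, Pow(59, Rational(1, 2))))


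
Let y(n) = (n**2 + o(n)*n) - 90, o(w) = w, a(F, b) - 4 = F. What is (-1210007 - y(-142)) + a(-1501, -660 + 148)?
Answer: -1251742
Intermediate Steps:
a(F, b) = 4 + F
y(n) = -90 + 2*n**2 (y(n) = (n**2 + n*n) - 90 = (n**2 + n**2) - 90 = 2*n**2 - 90 = -90 + 2*n**2)
(-1210007 - y(-142)) + a(-1501, -660 + 148) = (-1210007 - (-90 + 2*(-142)**2)) + (4 - 1501) = (-1210007 - (-90 + 2*20164)) - 1497 = (-1210007 - (-90 + 40328)) - 1497 = (-1210007 - 1*40238) - 1497 = (-1210007 - 40238) - 1497 = -1250245 - 1497 = -1251742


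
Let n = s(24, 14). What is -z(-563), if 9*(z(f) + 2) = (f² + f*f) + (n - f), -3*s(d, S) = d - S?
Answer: -1903439/27 ≈ -70498.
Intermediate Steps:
s(d, S) = -d/3 + S/3 (s(d, S) = -(d - S)/3 = -d/3 + S/3)
n = -10/3 (n = -⅓*24 + (⅓)*14 = -8 + 14/3 = -10/3 ≈ -3.3333)
z(f) = -64/27 - f/9 + 2*f²/9 (z(f) = -2 + ((f² + f*f) + (-10/3 - f))/9 = -2 + ((f² + f²) + (-10/3 - f))/9 = -2 + (2*f² + (-10/3 - f))/9 = -2 + (-10/3 - f + 2*f²)/9 = -2 + (-10/27 - f/9 + 2*f²/9) = -64/27 - f/9 + 2*f²/9)
-z(-563) = -(-64/27 - ⅑*(-563) + (2/9)*(-563)²) = -(-64/27 + 563/9 + (2/9)*316969) = -(-64/27 + 563/9 + 633938/9) = -1*1903439/27 = -1903439/27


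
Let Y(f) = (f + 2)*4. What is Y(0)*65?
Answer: 520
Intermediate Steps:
Y(f) = 8 + 4*f (Y(f) = (2 + f)*4 = 8 + 4*f)
Y(0)*65 = (8 + 4*0)*65 = (8 + 0)*65 = 8*65 = 520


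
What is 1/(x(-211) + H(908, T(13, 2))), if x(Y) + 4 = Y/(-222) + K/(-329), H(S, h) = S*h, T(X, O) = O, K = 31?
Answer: 73038/132407393 ≈ 0.00055162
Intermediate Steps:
x(Y) = -1347/329 - Y/222 (x(Y) = -4 + (Y/(-222) + 31/(-329)) = -4 + (Y*(-1/222) + 31*(-1/329)) = -4 + (-Y/222 - 31/329) = -4 + (-31/329 - Y/222) = -1347/329 - Y/222)
1/(x(-211) + H(908, T(13, 2))) = 1/((-1347/329 - 1/222*(-211)) + 908*2) = 1/((-1347/329 + 211/222) + 1816) = 1/(-229615/73038 + 1816) = 1/(132407393/73038) = 73038/132407393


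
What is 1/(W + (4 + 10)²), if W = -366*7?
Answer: -1/2366 ≈ -0.00042265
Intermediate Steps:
W = -2562
1/(W + (4 + 10)²) = 1/(-2562 + (4 + 10)²) = 1/(-2562 + 14²) = 1/(-2562 + 196) = 1/(-2366) = -1/2366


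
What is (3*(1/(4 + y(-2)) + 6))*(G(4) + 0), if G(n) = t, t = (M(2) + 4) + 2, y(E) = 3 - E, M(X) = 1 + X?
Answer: 165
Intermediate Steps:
t = 9 (t = ((1 + 2) + 4) + 2 = (3 + 4) + 2 = 7 + 2 = 9)
G(n) = 9
(3*(1/(4 + y(-2)) + 6))*(G(4) + 0) = (3*(1/(4 + (3 - 1*(-2))) + 6))*(9 + 0) = (3*(1/(4 + (3 + 2)) + 6))*9 = (3*(1/(4 + 5) + 6))*9 = (3*(1/9 + 6))*9 = (3*(⅑ + 6))*9 = (3*(55/9))*9 = (55/3)*9 = 165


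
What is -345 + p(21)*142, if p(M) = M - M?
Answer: -345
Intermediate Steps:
p(M) = 0
-345 + p(21)*142 = -345 + 0*142 = -345 + 0 = -345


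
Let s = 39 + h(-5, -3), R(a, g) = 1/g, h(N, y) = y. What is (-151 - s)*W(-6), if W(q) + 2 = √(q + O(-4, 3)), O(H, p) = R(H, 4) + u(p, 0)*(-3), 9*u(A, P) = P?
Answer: 374 - 187*I*√23/2 ≈ 374.0 - 448.41*I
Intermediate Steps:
u(A, P) = P/9
s = 36 (s = 39 - 3 = 36)
O(H, p) = ¼ (O(H, p) = 1/4 + ((⅑)*0)*(-3) = ¼ + 0*(-3) = ¼ + 0 = ¼)
W(q) = -2 + √(¼ + q) (W(q) = -2 + √(q + ¼) = -2 + √(¼ + q))
(-151 - s)*W(-6) = (-151 - 1*36)*(-2 + √(1 + 4*(-6))/2) = (-151 - 36)*(-2 + √(1 - 24)/2) = -187*(-2 + √(-23)/2) = -187*(-2 + (I*√23)/2) = -187*(-2 + I*√23/2) = 374 - 187*I*√23/2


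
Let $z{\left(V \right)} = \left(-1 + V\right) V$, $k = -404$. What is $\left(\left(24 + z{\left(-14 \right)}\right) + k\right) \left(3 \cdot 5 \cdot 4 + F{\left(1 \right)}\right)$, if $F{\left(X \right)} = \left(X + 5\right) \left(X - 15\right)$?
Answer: $4080$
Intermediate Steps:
$z{\left(V \right)} = V \left(-1 + V\right)$
$F{\left(X \right)} = \left(-15 + X\right) \left(5 + X\right)$ ($F{\left(X \right)} = \left(5 + X\right) \left(-15 + X\right) = \left(-15 + X\right) \left(5 + X\right)$)
$\left(\left(24 + z{\left(-14 \right)}\right) + k\right) \left(3 \cdot 5 \cdot 4 + F{\left(1 \right)}\right) = \left(\left(24 - 14 \left(-1 - 14\right)\right) - 404\right) \left(3 \cdot 5 \cdot 4 - \left(85 - 1\right)\right) = \left(\left(24 - -210\right) - 404\right) \left(15 \cdot 4 - 84\right) = \left(\left(24 + 210\right) - 404\right) \left(60 - 84\right) = \left(234 - 404\right) \left(-24\right) = \left(-170\right) \left(-24\right) = 4080$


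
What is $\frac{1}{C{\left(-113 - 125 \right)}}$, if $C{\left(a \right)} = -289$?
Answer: $- \frac{1}{289} \approx -0.0034602$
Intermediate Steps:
$\frac{1}{C{\left(-113 - 125 \right)}} = \frac{1}{-289} = - \frac{1}{289}$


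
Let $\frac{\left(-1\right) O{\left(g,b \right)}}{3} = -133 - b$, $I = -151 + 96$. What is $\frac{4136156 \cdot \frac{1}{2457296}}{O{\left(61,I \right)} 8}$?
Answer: $\frac{1034039}{1150014528} \approx 0.00089915$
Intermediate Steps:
$I = -55$
$O{\left(g,b \right)} = 399 + 3 b$ ($O{\left(g,b \right)} = - 3 \left(-133 - b\right) = 399 + 3 b$)
$\frac{4136156 \cdot \frac{1}{2457296}}{O{\left(61,I \right)} 8} = \frac{4136156 \cdot \frac{1}{2457296}}{\left(399 + 3 \left(-55\right)\right) 8} = \frac{4136156 \cdot \frac{1}{2457296}}{\left(399 - 165\right) 8} = \frac{1034039}{614324 \cdot 234 \cdot 8} = \frac{1034039}{614324 \cdot 1872} = \frac{1034039}{614324} \cdot \frac{1}{1872} = \frac{1034039}{1150014528}$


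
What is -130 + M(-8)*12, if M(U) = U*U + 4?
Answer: 686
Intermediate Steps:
M(U) = 4 + U² (M(U) = U² + 4 = 4 + U²)
-130 + M(-8)*12 = -130 + (4 + (-8)²)*12 = -130 + (4 + 64)*12 = -130 + 68*12 = -130 + 816 = 686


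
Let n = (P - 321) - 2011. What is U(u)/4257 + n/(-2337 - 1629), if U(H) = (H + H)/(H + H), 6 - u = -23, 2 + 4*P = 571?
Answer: 12434309/22511016 ≈ 0.55237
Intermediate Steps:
P = 569/4 (P = -1/2 + (1/4)*571 = -1/2 + 571/4 = 569/4 ≈ 142.25)
u = 29 (u = 6 - 1*(-23) = 6 + 23 = 29)
U(H) = 1 (U(H) = (2*H)/((2*H)) = (2*H)*(1/(2*H)) = 1)
n = -8759/4 (n = (569/4 - 321) - 2011 = -715/4 - 2011 = -8759/4 ≈ -2189.8)
U(u)/4257 + n/(-2337 - 1629) = 1/4257 - 8759/(4*(-2337 - 1629)) = 1*(1/4257) - 8759/4/(-3966) = 1/4257 - 8759/4*(-1/3966) = 1/4257 + 8759/15864 = 12434309/22511016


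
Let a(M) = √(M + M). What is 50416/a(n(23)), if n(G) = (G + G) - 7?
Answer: 25208*√78/39 ≈ 5708.5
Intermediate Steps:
n(G) = -7 + 2*G (n(G) = 2*G - 7 = -7 + 2*G)
a(M) = √2*√M (a(M) = √(2*M) = √2*√M)
50416/a(n(23)) = 50416/((√2*√(-7 + 2*23))) = 50416/((√2*√(-7 + 46))) = 50416/((√2*√39)) = 50416/(√78) = 50416*(√78/78) = 25208*√78/39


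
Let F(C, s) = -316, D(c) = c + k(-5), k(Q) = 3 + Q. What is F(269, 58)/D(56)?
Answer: -158/27 ≈ -5.8519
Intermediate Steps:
D(c) = -2 + c (D(c) = c + (3 - 5) = c - 2 = -2 + c)
F(269, 58)/D(56) = -316/(-2 + 56) = -316/54 = -316*1/54 = -158/27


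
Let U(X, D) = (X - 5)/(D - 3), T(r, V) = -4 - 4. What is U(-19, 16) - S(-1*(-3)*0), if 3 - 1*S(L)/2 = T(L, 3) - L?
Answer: -310/13 ≈ -23.846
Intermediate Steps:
T(r, V) = -8
S(L) = 22 + 2*L (S(L) = 6 - 2*(-8 - L) = 6 + (16 + 2*L) = 22 + 2*L)
U(X, D) = (-5 + X)/(-3 + D)
U(-19, 16) - S(-1*(-3)*0) = (-5 - 19)/(-3 + 16) - (22 + 2*(-1*(-3)*0)) = -24/13 - (22 + 2*(3*0)) = (1/13)*(-24) - (22 + 2*0) = -24/13 - (22 + 0) = -24/13 - 1*22 = -24/13 - 22 = -310/13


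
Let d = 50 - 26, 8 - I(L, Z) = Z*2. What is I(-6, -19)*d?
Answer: 1104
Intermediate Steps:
I(L, Z) = 8 - 2*Z (I(L, Z) = 8 - Z*2 = 8 - 2*Z)
d = 24
I(-6, -19)*d = (8 - 2*(-19))*24 = (8 + 38)*24 = 46*24 = 1104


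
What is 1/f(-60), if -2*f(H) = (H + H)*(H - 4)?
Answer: -1/3840 ≈ -0.00026042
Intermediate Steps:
f(H) = -H*(-4 + H) (f(H) = -(H + H)*(H - 4)/2 = -2*H*(-4 + H)/2 = -H*(-4 + H))
1/f(-60) = 1/(-60*(4 - 1*(-60))) = 1/(-60*(4 + 60)) = 1/(-60*64) = 1/(-3840) = -1/3840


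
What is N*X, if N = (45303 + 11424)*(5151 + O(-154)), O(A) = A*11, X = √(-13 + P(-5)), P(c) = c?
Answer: 588315717*I*√2 ≈ 8.32e+8*I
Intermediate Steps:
X = 3*I*√2 (X = √(-13 - 5) = √(-18) = 3*I*√2 ≈ 4.2426*I)
O(A) = 11*A
N = 196105239 (N = (45303 + 11424)*(5151 + 11*(-154)) = 56727*(5151 - 1694) = 56727*3457 = 196105239)
N*X = 196105239*(3*I*√2) = 588315717*I*√2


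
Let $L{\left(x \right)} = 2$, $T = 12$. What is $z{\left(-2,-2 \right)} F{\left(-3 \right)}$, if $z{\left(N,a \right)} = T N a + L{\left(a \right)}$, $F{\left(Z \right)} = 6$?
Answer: $300$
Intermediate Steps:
$z{\left(N,a \right)} = 2 + 12 N a$ ($z{\left(N,a \right)} = 12 N a + 2 = 2 + 12 N a$)
$z{\left(-2,-2 \right)} F{\left(-3 \right)} = \left(2 + 12 \left(-2\right) \left(-2\right)\right) 6 = \left(2 + 48\right) 6 = 50 \cdot 6 = 300$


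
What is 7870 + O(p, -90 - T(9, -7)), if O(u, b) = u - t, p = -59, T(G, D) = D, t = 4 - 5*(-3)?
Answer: 7792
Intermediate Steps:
t = 19 (t = 4 + 15 = 19)
O(u, b) = -19 + u (O(u, b) = u - 1*19 = u - 19 = -19 + u)
7870 + O(p, -90 - T(9, -7)) = 7870 + (-19 - 59) = 7870 - 78 = 7792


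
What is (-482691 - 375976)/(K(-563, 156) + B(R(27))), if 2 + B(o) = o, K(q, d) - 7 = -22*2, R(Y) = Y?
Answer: 858667/12 ≈ 71556.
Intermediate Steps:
K(q, d) = -37 (K(q, d) = 7 - 22*2 = 7 - 44 = -37)
B(o) = -2 + o
(-482691 - 375976)/(K(-563, 156) + B(R(27))) = (-482691 - 375976)/(-37 + (-2 + 27)) = -858667/(-37 + 25) = -858667/(-12) = -858667*(-1/12) = 858667/12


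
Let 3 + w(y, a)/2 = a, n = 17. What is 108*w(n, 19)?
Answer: 3456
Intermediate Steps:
w(y, a) = -6 + 2*a
108*w(n, 19) = 108*(-6 + 2*19) = 108*(-6 + 38) = 108*32 = 3456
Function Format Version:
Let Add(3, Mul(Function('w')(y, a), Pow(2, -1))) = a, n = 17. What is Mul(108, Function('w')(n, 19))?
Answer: 3456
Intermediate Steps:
Function('w')(y, a) = Add(-6, Mul(2, a))
Mul(108, Function('w')(n, 19)) = Mul(108, Add(-6, Mul(2, 19))) = Mul(108, Add(-6, 38)) = Mul(108, 32) = 3456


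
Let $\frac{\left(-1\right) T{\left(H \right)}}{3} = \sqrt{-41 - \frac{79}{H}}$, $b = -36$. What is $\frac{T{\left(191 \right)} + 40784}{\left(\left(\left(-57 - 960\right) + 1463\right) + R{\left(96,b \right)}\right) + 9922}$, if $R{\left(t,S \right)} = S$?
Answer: $\frac{10196}{2583} - \frac{i \sqrt{1510810}}{657804} \approx 3.9473 - 0.0018686 i$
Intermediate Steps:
$T{\left(H \right)} = - 3 \sqrt{-41 - \frac{79}{H}}$
$\frac{T{\left(191 \right)} + 40784}{\left(\left(\left(-57 - 960\right) + 1463\right) + R{\left(96,b \right)}\right) + 9922} = \frac{- 3 \sqrt{-41 - \frac{79}{191}} + 40784}{\left(\left(\left(-57 - 960\right) + 1463\right) - 36\right) + 9922} = \frac{- 3 \sqrt{-41 - \frac{79}{191}} + 40784}{\left(\left(-1017 + 1463\right) - 36\right) + 9922} = \frac{- 3 \sqrt{- \frac{7910}{191}} + 40784}{\left(446 - 36\right) + 9922} = \frac{- 3 \frac{i \sqrt{1510810}}{191} + 40784}{410 + 9922} = \frac{- \frac{3 i \sqrt{1510810}}{191} + 40784}{10332} = \left(40784 - \frac{3 i \sqrt{1510810}}{191}\right) \frac{1}{10332} = \frac{10196}{2583} - \frac{i \sqrt{1510810}}{657804}$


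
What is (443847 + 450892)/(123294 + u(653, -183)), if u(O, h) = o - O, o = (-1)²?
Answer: 894739/122642 ≈ 7.2955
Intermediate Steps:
o = 1
u(O, h) = 1 - O
(443847 + 450892)/(123294 + u(653, -183)) = (443847 + 450892)/(123294 + (1 - 1*653)) = 894739/(123294 + (1 - 653)) = 894739/(123294 - 652) = 894739/122642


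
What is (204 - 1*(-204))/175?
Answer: 408/175 ≈ 2.3314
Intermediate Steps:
(204 - 1*(-204))/175 = (204 + 204)*(1/175) = 408*(1/175) = 408/175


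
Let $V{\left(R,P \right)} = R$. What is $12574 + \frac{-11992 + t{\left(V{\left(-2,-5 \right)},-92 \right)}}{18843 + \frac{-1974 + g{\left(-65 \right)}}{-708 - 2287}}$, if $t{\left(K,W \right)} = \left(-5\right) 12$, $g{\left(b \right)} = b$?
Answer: $\frac{177400132309}{14109206} \approx 12573.0$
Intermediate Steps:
$t{\left(K,W \right)} = -60$
$12574 + \frac{-11992 + t{\left(V{\left(-2,-5 \right)},-92 \right)}}{18843 + \frac{-1974 + g{\left(-65 \right)}}{-708 - 2287}} = 12574 + \frac{-11992 - 60}{18843 + \frac{-1974 - 65}{-708 - 2287}} = 12574 - \frac{12052}{18843 - \frac{2039}{-2995}} = 12574 - \frac{12052}{18843 - - \frac{2039}{2995}} = 12574 - \frac{12052}{18843 + \frac{2039}{2995}} = 12574 - \frac{12052}{\frac{56436824}{2995}} = 12574 - \frac{9023935}{14109206} = \frac{177400132309}{14109206}$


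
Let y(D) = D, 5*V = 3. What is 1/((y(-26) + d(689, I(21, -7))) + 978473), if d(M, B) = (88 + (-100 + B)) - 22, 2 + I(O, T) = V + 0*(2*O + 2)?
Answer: 5/4892058 ≈ 1.0221e-6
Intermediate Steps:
V = ⅗ (V = (⅕)*3 = ⅗ ≈ 0.60000)
I(O, T) = -7/5 (I(O, T) = -2 + (⅗ + 0*(2*O + 2)) = -2 + (⅗ + 0*(2 + 2*O)) = -2 + (⅗ + 0) = -2 + ⅗ = -7/5)
d(M, B) = -34 + B (d(M, B) = (-12 + B) - 22 = -34 + B)
1/((y(-26) + d(689, I(21, -7))) + 978473) = 1/((-26 + (-34 - 7/5)) + 978473) = 1/((-26 - 177/5) + 978473) = 1/(-307/5 + 978473) = 1/(4892058/5) = 5/4892058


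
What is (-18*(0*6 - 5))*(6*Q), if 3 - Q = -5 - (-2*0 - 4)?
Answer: 2160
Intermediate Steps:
Q = 4 (Q = 3 - (-5 - (-2*0 - 4)) = 3 - (-5 - (0 - 4)) = 3 - (-5 - 1*(-4)) = 3 - (-5 + 4) = 3 - 1*(-1) = 3 + 1 = 4)
(-18*(0*6 - 5))*(6*Q) = (-18*(0*6 - 5))*(6*4) = -18*(0 - 5)*24 = -18*(-5)*24 = 90*24 = 2160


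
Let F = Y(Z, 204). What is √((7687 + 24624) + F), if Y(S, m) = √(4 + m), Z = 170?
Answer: √(32311 + 4*√13) ≈ 179.79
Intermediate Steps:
F = 4*√13 (F = √(4 + 204) = √208 = 4*√13 ≈ 14.422)
√((7687 + 24624) + F) = √((7687 + 24624) + 4*√13) = √(32311 + 4*√13)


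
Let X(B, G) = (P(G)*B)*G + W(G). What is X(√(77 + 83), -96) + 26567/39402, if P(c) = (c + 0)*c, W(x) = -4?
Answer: -131041/39402 - 3538944*√10 ≈ -1.1191e+7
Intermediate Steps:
P(c) = c² (P(c) = c*c = c²)
X(B, G) = -4 + B*G³ (X(B, G) = (G²*B)*G - 4 = (B*G²)*G - 4 = B*G³ - 4 = -4 + B*G³)
X(√(77 + 83), -96) + 26567/39402 = (-4 + √(77 + 83)*(-96)³) + 26567/39402 = (-4 + √160*(-884736)) + 26567*(1/39402) = (-4 + (4*√10)*(-884736)) + 26567/39402 = (-4 - 3538944*√10) + 26567/39402 = -131041/39402 - 3538944*√10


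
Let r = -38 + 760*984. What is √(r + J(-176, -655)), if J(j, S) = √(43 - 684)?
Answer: √(747802 + I*√641) ≈ 864.76 + 0.01*I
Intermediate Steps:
r = 747802 (r = -38 + 747840 = 747802)
J(j, S) = I*√641 (J(j, S) = √(-641) = I*√641)
√(r + J(-176, -655)) = √(747802 + I*√641)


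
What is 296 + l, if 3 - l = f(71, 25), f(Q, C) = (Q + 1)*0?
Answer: 299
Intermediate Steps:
f(Q, C) = 0 (f(Q, C) = (1 + Q)*0 = 0)
l = 3 (l = 3 - 1*0 = 3 + 0 = 3)
296 + l = 296 + 3 = 299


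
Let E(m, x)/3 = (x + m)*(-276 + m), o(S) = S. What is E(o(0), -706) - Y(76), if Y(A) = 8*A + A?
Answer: 583884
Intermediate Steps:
Y(A) = 9*A
E(m, x) = 3*(-276 + m)*(m + x) (E(m, x) = 3*((x + m)*(-276 + m)) = 3*((m + x)*(-276 + m)) = 3*((-276 + m)*(m + x)) = 3*(-276 + m)*(m + x))
E(o(0), -706) - Y(76) = (-828*0 - 828*(-706) + 3*0² + 3*0*(-706)) - 9*76 = (0 + 584568 + 3*0 + 0) - 1*684 = (0 + 584568 + 0 + 0) - 684 = 584568 - 684 = 583884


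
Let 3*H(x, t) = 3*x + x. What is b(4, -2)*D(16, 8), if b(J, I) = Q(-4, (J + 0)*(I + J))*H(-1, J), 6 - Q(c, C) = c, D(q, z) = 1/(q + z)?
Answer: -5/9 ≈ -0.55556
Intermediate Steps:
Q(c, C) = 6 - c
H(x, t) = 4*x/3 (H(x, t) = (3*x + x)/3 = (4*x)/3 = 4*x/3)
b(J, I) = -40/3 (b(J, I) = (6 - 1*(-4))*((4/3)*(-1)) = (6 + 4)*(-4/3) = 10*(-4/3) = -40/3)
b(4, -2)*D(16, 8) = -40/(3*(16 + 8)) = -40/3/24 = -40/3*1/24 = -5/9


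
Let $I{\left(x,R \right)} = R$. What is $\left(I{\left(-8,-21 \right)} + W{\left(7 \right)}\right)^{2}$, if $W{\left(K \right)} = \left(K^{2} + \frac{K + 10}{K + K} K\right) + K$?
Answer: $\frac{7569}{4} \approx 1892.3$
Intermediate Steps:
$W{\left(K \right)} = 5 + K^{2} + \frac{3 K}{2}$ ($W{\left(K \right)} = \left(K^{2} + \frac{10 + K}{2 K} K\right) + K = \left(K^{2} + \left(5 + \frac{K}{2}\right)\right) + K = \left(5 + K^{2} + \frac{K}{2}\right) + K = 5 + K^{2} + \frac{3 K}{2}$)
$\left(I{\left(-8,-21 \right)} + W{\left(7 \right)}\right)^{2} = \left(-21 + \left(5 + 7^{2} + \frac{3}{2} \cdot 7\right)\right)^{2} = \left(-21 + \left(5 + 49 + \frac{21}{2}\right)\right)^{2} = \left(-21 + \frac{129}{2}\right)^{2} = \left(\frac{87}{2}\right)^{2} = \frac{7569}{4}$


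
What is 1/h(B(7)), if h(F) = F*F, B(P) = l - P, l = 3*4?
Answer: 1/25 ≈ 0.040000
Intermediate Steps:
l = 12
B(P) = 12 - P
h(F) = F²
1/h(B(7)) = 1/((12 - 1*7)²) = 1/((12 - 7)²) = 1/(5²) = 1/25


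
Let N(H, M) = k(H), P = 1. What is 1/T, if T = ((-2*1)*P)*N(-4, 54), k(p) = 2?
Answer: -¼ ≈ -0.25000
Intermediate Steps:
N(H, M) = 2
T = -4 (T = (-2*1*1)*2 = -2*1*2 = -2*2 = -4)
1/T = 1/(-4) = -¼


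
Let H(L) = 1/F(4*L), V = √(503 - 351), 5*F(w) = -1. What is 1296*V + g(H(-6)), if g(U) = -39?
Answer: -39 + 2592*√38 ≈ 15939.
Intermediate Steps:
F(w) = -⅕ (F(w) = (⅕)*(-1) = -⅕)
V = 2*√38 (V = √152 = 2*√38 ≈ 12.329)
H(L) = -5 (H(L) = 1/(-⅕) = -5)
1296*V + g(H(-6)) = 1296*(2*√38) - 39 = 2592*√38 - 39 = -39 + 2592*√38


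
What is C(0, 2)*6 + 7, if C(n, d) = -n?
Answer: 7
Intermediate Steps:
C(0, 2)*6 + 7 = -1*0*6 + 7 = 0*6 + 7 = 0 + 7 = 7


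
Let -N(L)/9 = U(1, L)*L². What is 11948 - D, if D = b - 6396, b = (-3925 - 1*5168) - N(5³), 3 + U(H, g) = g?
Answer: -17128813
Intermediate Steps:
U(H, g) = -3 + g
N(L) = -9*L²*(-3 + L) (N(L) = -9*(-3 + L)*L² = -9*L²*(-3 + L))
b = 17147157 (b = (-3925 - 1*5168) - 9*(5³)²*(3 - 1*5³) = (-3925 - 5168) - 9*125²*(3 - 1*125) = -9093 - 9*15625*(3 - 125) = -9093 - 9*15625*(-122) = -9093 - 1*(-17156250) = -9093 + 17156250 = 17147157)
D = 17140761 (D = 17147157 - 6396 = 17140761)
11948 - D = 11948 - 1*17140761 = 11948 - 17140761 = -17128813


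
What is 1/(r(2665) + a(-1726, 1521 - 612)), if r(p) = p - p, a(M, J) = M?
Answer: -1/1726 ≈ -0.00057937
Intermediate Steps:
r(p) = 0
1/(r(2665) + a(-1726, 1521 - 612)) = 1/(0 - 1726) = 1/(-1726) = -1/1726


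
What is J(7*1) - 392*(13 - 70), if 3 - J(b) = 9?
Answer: 22338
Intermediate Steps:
J(b) = -6 (J(b) = 3 - 1*9 = 3 - 9 = -6)
J(7*1) - 392*(13 - 70) = -6 - 392*(13 - 70) = -6 - 392*(-57) = -6 + 22344 = 22338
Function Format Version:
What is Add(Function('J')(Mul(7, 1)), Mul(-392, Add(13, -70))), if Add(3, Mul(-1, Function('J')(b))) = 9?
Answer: 22338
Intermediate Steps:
Function('J')(b) = -6 (Function('J')(b) = Add(3, Mul(-1, 9)) = Add(3, -9) = -6)
Add(Function('J')(Mul(7, 1)), Mul(-392, Add(13, -70))) = Add(-6, Mul(-392, Add(13, -70))) = Add(-6, Mul(-392, -57)) = Add(-6, 22344) = 22338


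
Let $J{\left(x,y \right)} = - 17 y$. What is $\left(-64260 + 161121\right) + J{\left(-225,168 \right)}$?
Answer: $94005$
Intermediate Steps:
$\left(-64260 + 161121\right) + J{\left(-225,168 \right)} = \left(-64260 + 161121\right) - 2856 = 96861 - 2856 = 94005$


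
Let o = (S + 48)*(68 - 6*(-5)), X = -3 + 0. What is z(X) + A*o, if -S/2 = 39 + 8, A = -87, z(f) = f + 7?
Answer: 392200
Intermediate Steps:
X = -3
z(f) = 7 + f
S = -94 (S = -2*(39 + 8) = -2*47 = -94)
o = -4508 (o = (-94 + 48)*(68 - 6*(-5)) = -46*(68 + 30) = -46*98 = -4508)
z(X) + A*o = (7 - 3) - 87*(-4508) = 4 + 392196 = 392200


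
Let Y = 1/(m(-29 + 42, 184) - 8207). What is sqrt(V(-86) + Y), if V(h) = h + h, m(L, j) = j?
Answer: I*sqrt(11071395011)/8023 ≈ 13.115*I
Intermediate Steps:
Y = -1/8023 (Y = 1/(184 - 8207) = 1/(-8023) = -1/8023 ≈ -0.00012464)
V(h) = 2*h
sqrt(V(-86) + Y) = sqrt(2*(-86) - 1/8023) = sqrt(-172 - 1/8023) = sqrt(-1379957/8023) = I*sqrt(11071395011)/8023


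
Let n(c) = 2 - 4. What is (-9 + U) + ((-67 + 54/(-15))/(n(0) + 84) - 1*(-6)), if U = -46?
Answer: -20443/410 ≈ -49.861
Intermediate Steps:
n(c) = -2
(-9 + U) + ((-67 + 54/(-15))/(n(0) + 84) - 1*(-6)) = (-9 - 46) + ((-67 + 54/(-15))/(-2 + 84) - 1*(-6)) = -55 + ((-67 + 54*(-1/15))/82 + 6) = -55 + ((-67 - 18/5)*(1/82) + 6) = -55 + (-353/5*1/82 + 6) = -55 + (-353/410 + 6) = -55 + 2107/410 = -20443/410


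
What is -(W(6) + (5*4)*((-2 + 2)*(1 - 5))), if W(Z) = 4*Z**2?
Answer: -144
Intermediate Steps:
-(W(6) + (5*4)*((-2 + 2)*(1 - 5))) = -(4*6**2 + (5*4)*((-2 + 2)*(1 - 5))) = -(4*36 + 20*(0*(-4))) = -(144 + 20*0) = -(144 + 0) = -1*144 = -144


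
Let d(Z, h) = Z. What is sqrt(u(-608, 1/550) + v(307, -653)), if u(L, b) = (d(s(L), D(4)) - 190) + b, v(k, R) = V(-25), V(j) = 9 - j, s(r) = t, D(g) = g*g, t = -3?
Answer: I*sqrt(1923878)/110 ≈ 12.609*I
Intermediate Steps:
D(g) = g**2
s(r) = -3
v(k, R) = 34 (v(k, R) = 9 - 1*(-25) = 9 + 25 = 34)
u(L, b) = -193 + b (u(L, b) = (-3 - 190) + b = -193 + b)
sqrt(u(-608, 1/550) + v(307, -653)) = sqrt((-193 + 1/550) + 34) = sqrt(-106149/550 + 34) = sqrt(-87449/550) = I*sqrt(1923878)/110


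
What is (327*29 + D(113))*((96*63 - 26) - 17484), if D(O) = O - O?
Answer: -108694146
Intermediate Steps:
D(O) = 0
(327*29 + D(113))*((96*63 - 26) - 17484) = (327*29 + 0)*((96*63 - 26) - 17484) = (9483 + 0)*((6048 - 26) - 17484) = 9483*(6022 - 17484) = 9483*(-11462) = -108694146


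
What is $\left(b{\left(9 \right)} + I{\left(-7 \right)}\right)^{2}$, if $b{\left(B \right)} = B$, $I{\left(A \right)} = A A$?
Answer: $3364$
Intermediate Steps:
$I{\left(A \right)} = A^{2}$
$\left(b{\left(9 \right)} + I{\left(-7 \right)}\right)^{2} = \left(9 + \left(-7\right)^{2}\right)^{2} = \left(9 + 49\right)^{2} = 58^{2} = 3364$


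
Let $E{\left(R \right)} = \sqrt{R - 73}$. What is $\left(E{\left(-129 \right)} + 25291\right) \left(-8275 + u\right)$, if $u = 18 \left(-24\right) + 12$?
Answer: $-219905245 - 8695 i \sqrt{202} \approx -2.1991 \cdot 10^{8} - 1.2358 \cdot 10^{5} i$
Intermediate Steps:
$E{\left(R \right)} = \sqrt{-73 + R}$
$u = -420$ ($u = -432 + 12 = -420$)
$\left(E{\left(-129 \right)} + 25291\right) \left(-8275 + u\right) = \left(\sqrt{-73 - 129} + 25291\right) \left(-8275 - 420\right) = \left(\sqrt{-202} + 25291\right) \left(-8695\right) = \left(i \sqrt{202} + 25291\right) \left(-8695\right) = \left(25291 + i \sqrt{202}\right) \left(-8695\right) = -219905245 - 8695 i \sqrt{202}$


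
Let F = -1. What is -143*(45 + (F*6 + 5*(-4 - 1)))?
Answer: -2002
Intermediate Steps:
-143*(45 + (F*6 + 5*(-4 - 1))) = -143*(45 + (-1*6 + 5*(-4 - 1))) = -143*(45 + (-6 + 5*(-5))) = -143*(45 + (-6 - 25)) = -143*(45 - 31) = -143*14 = -2002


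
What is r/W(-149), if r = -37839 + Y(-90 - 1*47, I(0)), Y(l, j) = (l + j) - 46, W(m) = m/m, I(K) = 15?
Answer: -38007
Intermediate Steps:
W(m) = 1
Y(l, j) = -46 + j + l (Y(l, j) = (j + l) - 46 = -46 + j + l)
r = -38007 (r = -37839 + (-46 + 15 + (-90 - 1*47)) = -37839 + (-46 + 15 + (-90 - 47)) = -37839 + (-46 + 15 - 137) = -37839 - 168 = -38007)
r/W(-149) = -38007/1 = -38007*1 = -38007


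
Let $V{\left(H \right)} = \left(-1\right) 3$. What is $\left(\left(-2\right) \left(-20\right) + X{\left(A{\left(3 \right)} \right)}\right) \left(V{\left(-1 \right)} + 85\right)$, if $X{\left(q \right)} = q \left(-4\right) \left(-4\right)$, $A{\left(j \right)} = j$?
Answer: $7216$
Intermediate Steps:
$V{\left(H \right)} = -3$
$X{\left(q \right)} = 16 q$ ($X{\left(q \right)} = - 4 q \left(-4\right) = 16 q$)
$\left(\left(-2\right) \left(-20\right) + X{\left(A{\left(3 \right)} \right)}\right) \left(V{\left(-1 \right)} + 85\right) = \left(\left(-2\right) \left(-20\right) + 16 \cdot 3\right) \left(-3 + 85\right) = \left(40 + 48\right) 82 = 88 \cdot 82 = 7216$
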